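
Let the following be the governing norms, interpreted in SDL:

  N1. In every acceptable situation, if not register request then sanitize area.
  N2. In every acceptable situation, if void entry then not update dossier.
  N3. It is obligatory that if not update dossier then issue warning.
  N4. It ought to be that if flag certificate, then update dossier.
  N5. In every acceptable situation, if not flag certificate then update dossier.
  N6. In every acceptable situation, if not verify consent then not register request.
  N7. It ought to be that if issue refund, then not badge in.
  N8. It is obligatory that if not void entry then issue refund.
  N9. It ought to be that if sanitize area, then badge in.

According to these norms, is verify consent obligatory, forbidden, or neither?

Obligatory

Premises 5 and 4 cover both cases: O(¬flag_certificate → update_dossier) and O(flag_certificate → update_dossier). Since ¬flag_certificate ∨ flag_certificate is a tautology, O(update_dossier) follows.
Premise 2 is O(void_entry → ¬update_dossier); contrapositively O(update_dossier → ¬void_entry). Since O(update_dossier) holds, K gives O(¬void_entry).
From O(¬void_entry) and premise 8, O(¬void_entry → issue_refund), we obtain O(issue_refund).
Premise 7 is O(issue_refund → ¬badge_in); since O(issue_refund), deontic closure gives O(¬badge_in).
The contrapositive of premise 9 (O(sanitize_area → badge_in)) is O(¬badge_in → ¬sanitize_area), and O(¬badge_in) is already established, so O(¬sanitize_area).
The contrapositive of premise 1 (O(¬register_request → sanitize_area)) is O(¬sanitize_area → register_request), and O(¬sanitize_area) is already established, so O(register_request).
The contrapositive of premise 6 (O(¬verify_consent → ¬register_request)) is O(register_request → verify_consent), and O(register_request) is already established, so O(verify_consent).
Premise 3 does not contribute to this derivation.
Hence verify_consent is obligatory.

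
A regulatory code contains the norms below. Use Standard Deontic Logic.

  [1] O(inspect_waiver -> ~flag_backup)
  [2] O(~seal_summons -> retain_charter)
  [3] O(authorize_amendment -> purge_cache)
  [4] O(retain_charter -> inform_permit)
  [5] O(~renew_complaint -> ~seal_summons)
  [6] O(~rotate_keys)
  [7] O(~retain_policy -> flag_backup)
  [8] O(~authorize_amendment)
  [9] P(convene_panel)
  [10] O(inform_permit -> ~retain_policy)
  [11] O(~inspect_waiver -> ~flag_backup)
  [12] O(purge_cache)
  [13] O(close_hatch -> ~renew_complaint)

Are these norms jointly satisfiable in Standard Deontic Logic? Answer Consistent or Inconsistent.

Premise 3 is O(authorize_amendment -> purge_cache); even if O(purge_cache) held, inferring O(authorize_amendment) would be affirming the consequent — invalid.
So O(authorize_amendment) is not derivable, and the apparent clash with O(~authorize_amendment) does not arise.
A world satisfying every obligation exists (e.g. authorize_amendment=false, close_hatch=false, convene_panel=false, flag_backup=false, inform_permit=false, inspect_waiver=false, purge_cache=true, renew_complaint=true, retain_charter=false, retain_policy=true, rotate_keys=false, seal_summons=true); no atom is both obligatory and forbidden, so the set is consistent.

Consistent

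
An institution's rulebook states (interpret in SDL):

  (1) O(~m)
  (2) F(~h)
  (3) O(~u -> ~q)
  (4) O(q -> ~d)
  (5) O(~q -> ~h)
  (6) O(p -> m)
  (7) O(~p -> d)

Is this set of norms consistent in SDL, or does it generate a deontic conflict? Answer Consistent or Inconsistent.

Premise 1 gives O(~m).
Premise 6 is O(p -> m); contrapositively O(~m -> ~p). Since O(~m) holds, K gives O(~p).
With premise 7, O(~p -> d), the K-axiom yields O(d).
Premise 4, O(q -> ~d), contraposes to O(d -> ~q); with O(d) we get O(~q).
From O(~q) and premise 5, O(~q -> ~h), we obtain O(~h).
But premise 2, F(~h), means O(h).
We now have both O(~h) and O(h) — h is simultaneously obligatory and forbidden, violating the D-axiom.

Inconsistent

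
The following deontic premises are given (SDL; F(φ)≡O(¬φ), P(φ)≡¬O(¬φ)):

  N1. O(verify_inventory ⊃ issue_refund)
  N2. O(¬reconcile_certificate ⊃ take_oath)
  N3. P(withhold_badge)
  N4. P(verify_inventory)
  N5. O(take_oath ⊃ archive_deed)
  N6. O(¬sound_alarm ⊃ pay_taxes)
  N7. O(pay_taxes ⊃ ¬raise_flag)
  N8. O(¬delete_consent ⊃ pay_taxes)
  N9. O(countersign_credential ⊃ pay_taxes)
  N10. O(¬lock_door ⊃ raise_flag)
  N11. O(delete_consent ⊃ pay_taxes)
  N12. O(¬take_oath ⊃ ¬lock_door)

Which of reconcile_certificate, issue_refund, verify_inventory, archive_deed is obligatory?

archive_deed

Premises 8 and 11 are O(¬delete_consent ⊃ pay_taxes) and O(delete_consent ⊃ pay_taxes); every ideal world satisfies ¬delete_consent or delete_consent, so in either case pay_taxes holds — hence O(pay_taxes).
From O(pay_taxes) and premise 7, O(pay_taxes ⊃ ¬raise_flag), we obtain O(¬raise_flag).
The contrapositive of premise 10 (O(¬lock_door ⊃ raise_flag)) is O(¬raise_flag ⊃ lock_door), and O(¬raise_flag) is already established, so O(lock_door).
Premise 12 is O(¬take_oath ⊃ ¬lock_door); contrapositively O(lock_door ⊃ take_oath). Since O(lock_door) holds, K gives O(take_oath).
Applying K to premise 5 (O(take_oath ⊃ archive_deed)) and O(take_oath) yields O(archive_deed).
So O(archive_deed) holds — archive_deed is obligatory. None of the other listed options is made obligatory by any chain of premises.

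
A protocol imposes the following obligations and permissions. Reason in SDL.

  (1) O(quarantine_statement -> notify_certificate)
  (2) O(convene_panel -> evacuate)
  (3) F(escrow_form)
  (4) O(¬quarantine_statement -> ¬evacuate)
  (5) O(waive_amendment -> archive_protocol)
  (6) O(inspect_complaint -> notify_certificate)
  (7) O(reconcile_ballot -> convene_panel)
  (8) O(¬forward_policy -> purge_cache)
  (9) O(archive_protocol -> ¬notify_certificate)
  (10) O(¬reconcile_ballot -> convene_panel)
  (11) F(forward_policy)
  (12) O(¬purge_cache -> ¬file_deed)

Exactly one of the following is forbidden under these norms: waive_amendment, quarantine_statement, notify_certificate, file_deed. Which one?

Premises 10 and 7 cover both cases: O(¬reconcile_ballot -> convene_panel) and O(reconcile_ballot -> convene_panel). Since ¬reconcile_ballot ∨ reconcile_ballot is a tautology, O(convene_panel) follows.
From O(convene_panel) and premise 2, O(convene_panel -> evacuate), we obtain O(evacuate).
The contrapositive of premise 4 (O(¬quarantine_statement -> ¬evacuate)) is O(evacuate -> quarantine_statement), and O(evacuate) is already established, so O(quarantine_statement).
From O(quarantine_statement) and premise 1, O(quarantine_statement -> notify_certificate), we obtain O(notify_certificate).
Premise 9 is O(archive_protocol -> ¬notify_certificate); contrapositively O(notify_certificate -> ¬archive_protocol). Since O(notify_certificate) holds, K gives O(¬archive_protocol).
Premise 5 is O(waive_amendment -> archive_protocol); contrapositively O(¬archive_protocol -> ¬waive_amendment). Since O(¬archive_protocol) holds, K gives O(¬waive_amendment).
So O(¬waive_amendment) holds, i.e. waive_amendment is forbidden. None of the other listed options is forbidden under the premises.

waive_amendment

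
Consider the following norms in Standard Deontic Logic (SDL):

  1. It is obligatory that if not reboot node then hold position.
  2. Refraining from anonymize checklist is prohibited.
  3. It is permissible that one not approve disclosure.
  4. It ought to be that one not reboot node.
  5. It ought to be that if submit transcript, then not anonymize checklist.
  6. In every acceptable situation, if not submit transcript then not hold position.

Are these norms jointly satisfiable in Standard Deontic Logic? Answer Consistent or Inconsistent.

Premise 4 gives O(¬reboot_node).
Premise 1 is O(¬reboot_node → hold_position); since O(¬reboot_node), deontic closure gives O(hold_position).
The contrapositive of premise 6 (O(¬submit_transcript → ¬hold_position)) is O(hold_position → submit_transcript), and O(hold_position) is already established, so O(submit_transcript).
With premise 5, O(submit_transcript → ¬anonymize_checklist), the K-axiom yields O(¬anonymize_checklist).
Yet premise 2 is F(¬anonymize_checklist), i.e. O(anonymize_checklist).
We now have both O(¬anonymize_checklist) and O(anonymize_checklist) — anonymize_checklist is simultaneously obligatory and forbidden, violating the D-axiom.

Inconsistent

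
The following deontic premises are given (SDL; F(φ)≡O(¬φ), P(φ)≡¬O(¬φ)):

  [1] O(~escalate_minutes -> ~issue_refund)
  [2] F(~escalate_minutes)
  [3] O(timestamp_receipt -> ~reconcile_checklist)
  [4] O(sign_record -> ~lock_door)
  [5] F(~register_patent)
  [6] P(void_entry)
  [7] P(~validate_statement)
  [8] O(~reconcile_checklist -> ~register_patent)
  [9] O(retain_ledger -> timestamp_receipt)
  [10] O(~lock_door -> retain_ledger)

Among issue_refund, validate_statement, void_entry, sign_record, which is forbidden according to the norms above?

sign_record

Premise 5 is F(~register_patent), i.e. O(register_patent).
The contrapositive of premise 8 (O(~reconcile_checklist -> ~register_patent)) is O(register_patent -> reconcile_checklist), and O(register_patent) is already established, so O(reconcile_checklist).
Premise 3, O(timestamp_receipt -> ~reconcile_checklist), contraposes to O(reconcile_checklist -> ~timestamp_receipt); with O(reconcile_checklist) we get O(~timestamp_receipt).
Premise 9 is O(retain_ledger -> timestamp_receipt); contrapositively O(~timestamp_receipt -> ~retain_ledger). Since O(~timestamp_receipt) holds, K gives O(~retain_ledger).
Premise 10, O(~lock_door -> retain_ledger), contraposes to O(~retain_ledger -> lock_door); with O(~retain_ledger) we get O(lock_door).
Premise 4, O(sign_record -> ~lock_door), contraposes to O(lock_door -> ~sign_record); with O(lock_door) we get O(~sign_record).
So O(~sign_record) holds, i.e. sign_record is forbidden. None of the other listed options is forbidden under the premises.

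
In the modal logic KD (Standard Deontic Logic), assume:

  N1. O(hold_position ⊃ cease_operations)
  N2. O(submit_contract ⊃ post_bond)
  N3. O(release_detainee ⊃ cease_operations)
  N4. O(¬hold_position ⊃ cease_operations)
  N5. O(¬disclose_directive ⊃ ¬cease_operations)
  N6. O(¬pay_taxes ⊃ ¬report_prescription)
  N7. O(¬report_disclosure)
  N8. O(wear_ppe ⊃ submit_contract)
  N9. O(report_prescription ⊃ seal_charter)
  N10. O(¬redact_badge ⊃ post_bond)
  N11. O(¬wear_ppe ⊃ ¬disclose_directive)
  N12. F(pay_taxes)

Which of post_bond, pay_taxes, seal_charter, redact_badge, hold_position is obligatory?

post_bond

Premises 4 and 1 cover both cases: O(¬hold_position ⊃ cease_operations) and O(hold_position ⊃ cease_operations). Since ¬hold_position ∨ hold_position is a tautology, O(cease_operations) follows.
Premise 5, O(¬disclose_directive ⊃ ¬cease_operations), contraposes to O(cease_operations ⊃ disclose_directive); with O(cease_operations) we get O(disclose_directive).
The contrapositive of premise 11 (O(¬wear_ppe ⊃ ¬disclose_directive)) is O(disclose_directive ⊃ wear_ppe), and O(disclose_directive) is already established, so O(wear_ppe).
With premise 8, O(wear_ppe ⊃ submit_contract), the K-axiom yields O(submit_contract).
With premise 2, O(submit_contract ⊃ post_bond), the K-axiom yields O(post_bond).
So O(post_bond) holds — post_bond is obligatory. None of the other listed options is made obligatory by any chain of premises.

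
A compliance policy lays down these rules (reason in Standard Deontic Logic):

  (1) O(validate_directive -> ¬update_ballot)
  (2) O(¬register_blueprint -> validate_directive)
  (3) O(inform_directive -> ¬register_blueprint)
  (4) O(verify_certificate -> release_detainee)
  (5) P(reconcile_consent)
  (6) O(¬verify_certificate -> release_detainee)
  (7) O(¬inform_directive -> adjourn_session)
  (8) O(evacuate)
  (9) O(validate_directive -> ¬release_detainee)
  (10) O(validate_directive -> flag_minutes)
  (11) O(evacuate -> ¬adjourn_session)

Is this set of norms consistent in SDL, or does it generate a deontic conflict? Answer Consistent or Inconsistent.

Inconsistent

By case analysis on verify_certificate: premise 4 gives O(verify_certificate -> release_detainee) and premise 6 gives O(¬verify_certificate -> release_detainee), so O(release_detainee) either way.
Premise 9 is O(validate_directive -> ¬release_detainee); contrapositively O(release_detainee -> ¬validate_directive). Since O(release_detainee) holds, K gives O(¬validate_directive).
The contrapositive of premise 2 (O(¬register_blueprint -> validate_directive)) is O(¬validate_directive -> register_blueprint), and O(¬validate_directive) is already established, so O(register_blueprint).
Premise 3 is O(inform_directive -> ¬register_blueprint); contrapositively O(register_blueprint -> ¬inform_directive). Since O(register_blueprint) holds, K gives O(¬inform_directive).
With premise 7, O(¬inform_directive -> adjourn_session), the K-axiom yields O(adjourn_session).
Premise 11, O(evacuate -> ¬adjourn_session), contraposes to O(adjourn_session -> ¬evacuate); with O(adjourn_session) we get O(¬evacuate).
But premise 8 directly asserts O(evacuate).
We now have both O(¬evacuate) and O(evacuate) — evacuate is simultaneously obligatory and forbidden, violating the D-axiom.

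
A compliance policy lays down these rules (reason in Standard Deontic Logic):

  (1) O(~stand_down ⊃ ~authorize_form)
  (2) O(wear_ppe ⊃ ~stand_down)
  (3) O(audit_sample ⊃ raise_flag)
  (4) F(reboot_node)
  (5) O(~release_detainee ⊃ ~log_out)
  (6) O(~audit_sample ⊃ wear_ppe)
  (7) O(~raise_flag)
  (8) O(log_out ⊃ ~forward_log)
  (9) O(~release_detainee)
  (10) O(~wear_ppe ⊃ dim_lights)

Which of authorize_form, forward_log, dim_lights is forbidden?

authorize_form

From premise 7 we have O(~raise_flag).
The contrapositive of premise 3 (O(audit_sample ⊃ raise_flag)) is O(~raise_flag ⊃ ~audit_sample), and O(~raise_flag) is already established, so O(~audit_sample).
Applying K to premise 6 (O(~audit_sample ⊃ wear_ppe)) and O(~audit_sample) yields O(wear_ppe).
With premise 2, O(wear_ppe ⊃ ~stand_down), the K-axiom yields O(~stand_down).
With premise 1, O(~stand_down ⊃ ~authorize_form), the K-axiom yields O(~authorize_form).
So O(~authorize_form) holds, i.e. authorize_form is forbidden. None of the other listed options is forbidden under the premises.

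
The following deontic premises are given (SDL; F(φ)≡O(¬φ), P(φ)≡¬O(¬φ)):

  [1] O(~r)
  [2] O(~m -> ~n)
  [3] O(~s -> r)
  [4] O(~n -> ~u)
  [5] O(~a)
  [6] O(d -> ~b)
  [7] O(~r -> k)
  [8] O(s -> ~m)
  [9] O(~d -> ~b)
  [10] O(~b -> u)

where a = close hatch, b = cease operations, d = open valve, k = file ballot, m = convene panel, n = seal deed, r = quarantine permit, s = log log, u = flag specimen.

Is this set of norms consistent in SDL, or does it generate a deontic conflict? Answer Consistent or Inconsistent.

Inconsistent

Premises 9 and 6 cover both cases: O(~d -> ~b) and O(d -> ~b). Since ~d ∨ d is a tautology, O(~b) follows.
With premise 10, O(~b -> u), the K-axiom yields O(u).
Premise 4 is O(~n -> ~u); contrapositively O(u -> n). Since O(u) holds, K gives O(n).
Premise 2 is O(~m -> ~n); contrapositively O(n -> m). Since O(n) holds, K gives O(m).
The contrapositive of premise 8 (O(s -> ~m)) is O(m -> ~s), and O(m) is already established, so O(~s).
From O(~s) and premise 3, O(~s -> r), we obtain O(r).
But premise 1 directly asserts O(~r).
We now have both O(r) and O(~r) — r is simultaneously obligatory and forbidden, violating the D-axiom.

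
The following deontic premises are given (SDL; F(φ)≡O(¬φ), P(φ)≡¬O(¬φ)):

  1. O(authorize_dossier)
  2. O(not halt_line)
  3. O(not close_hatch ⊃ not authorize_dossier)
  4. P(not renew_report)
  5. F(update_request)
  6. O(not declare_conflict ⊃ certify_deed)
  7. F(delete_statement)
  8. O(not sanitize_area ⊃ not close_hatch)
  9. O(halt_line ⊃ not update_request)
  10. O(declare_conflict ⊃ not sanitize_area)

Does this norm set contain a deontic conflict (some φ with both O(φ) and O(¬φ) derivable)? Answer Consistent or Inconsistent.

Premise 9 is O(halt_line ⊃ not update_request); even if O(not update_request) held, inferring O(halt_line) would be affirming the consequent — invalid.
So O(halt_line) is not derivable, and the apparent clash with O(not halt_line) does not arise.
A world satisfying every obligation exists (e.g. authorize_dossier=true, certify_deed=true, close_hatch=true, declare_conflict=false, delete_statement=false, halt_line=false, renew_report=false, sanitize_area=true, update_request=false); no atom is both obligatory and forbidden, so the set is consistent.

Consistent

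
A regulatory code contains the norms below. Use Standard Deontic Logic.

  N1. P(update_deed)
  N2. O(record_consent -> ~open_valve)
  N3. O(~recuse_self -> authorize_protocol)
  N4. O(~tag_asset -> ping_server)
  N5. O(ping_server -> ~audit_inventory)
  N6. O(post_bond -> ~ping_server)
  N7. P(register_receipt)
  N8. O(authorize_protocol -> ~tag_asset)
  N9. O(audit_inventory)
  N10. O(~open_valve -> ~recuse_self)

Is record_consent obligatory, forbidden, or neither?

From premise 9 we have O(audit_inventory).
Premise 5 is O(ping_server -> ~audit_inventory); contrapositively O(audit_inventory -> ~ping_server). Since O(audit_inventory) holds, K gives O(~ping_server).
Premise 4, O(~tag_asset -> ping_server), contraposes to O(~ping_server -> tag_asset); with O(~ping_server) we get O(tag_asset).
Premise 8 is O(authorize_protocol -> ~tag_asset); contrapositively O(tag_asset -> ~authorize_protocol). Since O(tag_asset) holds, K gives O(~authorize_protocol).
Premise 3 is O(~recuse_self -> authorize_protocol); contrapositively O(~authorize_protocol -> recuse_self). Since O(~authorize_protocol) holds, K gives O(recuse_self).
Premise 10 is O(~open_valve -> ~recuse_self); contrapositively O(recuse_self -> open_valve). Since O(recuse_self) holds, K gives O(open_valve).
Premise 2 is O(record_consent -> ~open_valve); contrapositively O(open_valve -> ~record_consent). Since O(open_valve) holds, K gives O(~record_consent).
Premises 1, 6, 7 do not contribute to this derivation.
Thus O(~record_consent), which is F(record_consent): record_consent is forbidden.

Forbidden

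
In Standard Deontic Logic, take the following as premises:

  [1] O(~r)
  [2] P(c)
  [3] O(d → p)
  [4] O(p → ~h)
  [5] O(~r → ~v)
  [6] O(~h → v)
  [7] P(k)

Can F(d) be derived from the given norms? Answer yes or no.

Yes

Premise 1 states O(~r) outright.
Applying K to premise 5 (O(~r → ~v)) and O(~r) yields O(~v).
Premise 6, O(~h → v), contraposes to O(~v → h); with O(~v) we get O(h).
The contrapositive of premise 4 (O(p → ~h)) is O(h → ~p), and O(h) is already established, so O(~p).
Premise 3 is O(d → p); contrapositively O(~p → ~d). Since O(~p) holds, K gives O(~d).
Premises 2, 7 do not contribute to this derivation.
So O(~d) holds, i.e. F(d). The claim follows.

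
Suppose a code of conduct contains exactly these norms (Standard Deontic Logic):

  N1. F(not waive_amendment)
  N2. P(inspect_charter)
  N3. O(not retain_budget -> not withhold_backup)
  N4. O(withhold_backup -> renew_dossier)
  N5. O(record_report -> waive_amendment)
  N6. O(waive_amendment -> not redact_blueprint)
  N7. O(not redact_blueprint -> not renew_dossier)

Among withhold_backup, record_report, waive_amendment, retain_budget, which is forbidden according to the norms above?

Premise 1, F(not waive_amendment), is equivalent to O(waive_amendment).
With premise 6, O(waive_amendment -> not redact_blueprint), the K-axiom yields O(not redact_blueprint).
Applying K to premise 7 (O(not redact_blueprint -> not renew_dossier)) and O(not redact_blueprint) yields O(not renew_dossier).
Premise 4 is O(withhold_backup -> renew_dossier); contrapositively O(not renew_dossier -> not withhold_backup). Since O(not renew_dossier) holds, K gives O(not withhold_backup).
So O(not withhold_backup) holds, i.e. withhold_backup is forbidden. None of the other listed options is forbidden under the premises.

withhold_backup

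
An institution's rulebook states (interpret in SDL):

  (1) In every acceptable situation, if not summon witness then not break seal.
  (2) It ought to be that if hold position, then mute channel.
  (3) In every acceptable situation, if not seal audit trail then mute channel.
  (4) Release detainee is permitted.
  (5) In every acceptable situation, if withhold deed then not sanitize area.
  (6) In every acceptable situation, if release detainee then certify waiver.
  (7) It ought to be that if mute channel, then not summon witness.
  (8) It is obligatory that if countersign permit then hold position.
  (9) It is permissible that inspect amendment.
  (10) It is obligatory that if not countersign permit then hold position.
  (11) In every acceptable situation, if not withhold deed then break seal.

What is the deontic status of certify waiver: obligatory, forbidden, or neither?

Neither

Premise 6 is O(release_detainee → certify_waiver), but O(release_detainee) is not derivable from the premises (the permission P(release_detainee) asserts only ¬O(¬release_detainee), not O(release_detainee)), so it does not yield O(certify_waiver).
No premise or chain of K-axiom applications forces O(certify_waiver), and none forces O(¬certify_waiver). So certify_waiver is neither obligatory nor forbidden under these norms.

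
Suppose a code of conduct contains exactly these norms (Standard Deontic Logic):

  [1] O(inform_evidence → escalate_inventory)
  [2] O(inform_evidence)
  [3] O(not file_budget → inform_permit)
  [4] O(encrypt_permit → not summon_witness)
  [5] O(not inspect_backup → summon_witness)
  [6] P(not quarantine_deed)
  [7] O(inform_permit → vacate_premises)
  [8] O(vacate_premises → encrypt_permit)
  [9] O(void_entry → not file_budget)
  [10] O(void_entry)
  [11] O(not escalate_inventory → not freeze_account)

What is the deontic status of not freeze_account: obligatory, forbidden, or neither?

Premise 11 is O(not escalate_inventory → not freeze_account), but O(not escalate_inventory) is not derivable from the premises, so it does not yield O(not freeze_account).
No premise or chain of K-axiom applications forces O(not freeze_account), and none forces O(freeze_account). So not freeze_account is neither obligatory nor forbidden under these norms.

Neither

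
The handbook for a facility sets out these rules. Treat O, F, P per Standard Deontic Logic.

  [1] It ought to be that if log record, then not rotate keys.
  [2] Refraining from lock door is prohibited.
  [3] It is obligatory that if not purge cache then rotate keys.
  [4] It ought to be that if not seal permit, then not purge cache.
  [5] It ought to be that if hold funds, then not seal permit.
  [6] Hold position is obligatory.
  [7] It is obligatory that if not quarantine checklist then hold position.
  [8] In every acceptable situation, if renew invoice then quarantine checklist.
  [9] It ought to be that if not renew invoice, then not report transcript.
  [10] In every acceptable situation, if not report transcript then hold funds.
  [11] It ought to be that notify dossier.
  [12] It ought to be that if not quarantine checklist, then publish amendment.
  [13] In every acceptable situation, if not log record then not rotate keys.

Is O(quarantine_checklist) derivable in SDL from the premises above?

Yes

By case analysis on ¬log_record: premise 13 gives O(¬log_record → ¬rotate_keys) and premise 1 gives O(log_record → ¬rotate_keys), so O(¬rotate_keys) either way.
Premise 3, O(¬purge_cache → rotate_keys), contraposes to O(¬rotate_keys → purge_cache); with O(¬rotate_keys) we get O(purge_cache).
Premise 4 is O(¬seal_permit → ¬purge_cache); contrapositively O(purge_cache → seal_permit). Since O(purge_cache) holds, K gives O(seal_permit).
The contrapositive of premise 5 (O(hold_funds → ¬seal_permit)) is O(seal_permit → ¬hold_funds), and O(seal_permit) is already established, so O(¬hold_funds).
Premise 10, O(¬report_transcript → hold_funds), contraposes to O(¬hold_funds → report_transcript); with O(¬hold_funds) we get O(report_transcript).
The contrapositive of premise 9 (O(¬renew_invoice → ¬report_transcript)) is O(report_transcript → renew_invoice), and O(report_transcript) is already established, so O(renew_invoice).
With premise 8, O(renew_invoice → quarantine_checklist), the K-axiom yields O(quarantine_checklist).
Premises 2, 6, 7, 11, 12 do not contribute to this derivation.
So O(quarantine_checklist) follows.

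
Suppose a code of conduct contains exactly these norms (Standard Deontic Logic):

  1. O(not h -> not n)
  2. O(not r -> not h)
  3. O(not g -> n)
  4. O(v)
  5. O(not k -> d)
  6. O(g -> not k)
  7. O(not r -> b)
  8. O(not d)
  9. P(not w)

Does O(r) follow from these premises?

Yes

Premise 8 states O(not d) outright.
Premise 5 is O(not k -> d); contrapositively O(not d -> k). Since O(not d) holds, K gives O(k).
The contrapositive of premise 6 (O(g -> not k)) is O(k -> not g), and O(k) is already established, so O(not g).
Premise 3 is O(not g -> n); since O(not g), deontic closure gives O(n).
Premise 1, O(not h -> not n), contraposes to O(n -> h); with O(n) we get O(h).
Premise 2, O(not r -> not h), contraposes to O(h -> r); with O(h) we get O(r).
Premises 4, 7, 9 do not contribute to this derivation.
So O(r) follows.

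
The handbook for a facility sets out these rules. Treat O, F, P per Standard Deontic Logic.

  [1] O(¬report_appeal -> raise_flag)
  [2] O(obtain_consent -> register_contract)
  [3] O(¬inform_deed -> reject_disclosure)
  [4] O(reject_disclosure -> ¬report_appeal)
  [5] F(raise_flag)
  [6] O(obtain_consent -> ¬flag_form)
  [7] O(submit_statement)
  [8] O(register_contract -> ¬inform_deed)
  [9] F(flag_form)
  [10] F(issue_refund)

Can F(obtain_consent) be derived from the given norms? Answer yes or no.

Yes

Premise 5 is F(raise_flag), i.e. O(¬raise_flag).
Premise 1, O(¬report_appeal -> raise_flag), contraposes to O(¬raise_flag -> report_appeal); with O(¬raise_flag) we get O(report_appeal).
Premise 4 is O(reject_disclosure -> ¬report_appeal); contrapositively O(report_appeal -> ¬reject_disclosure). Since O(report_appeal) holds, K gives O(¬reject_disclosure).
The contrapositive of premise 3 (O(¬inform_deed -> reject_disclosure)) is O(¬reject_disclosure -> inform_deed), and O(¬reject_disclosure) is already established, so O(inform_deed).
The contrapositive of premise 8 (O(register_contract -> ¬inform_deed)) is O(inform_deed -> ¬register_contract), and O(inform_deed) is already established, so O(¬register_contract).
Premise 2 is O(obtain_consent -> register_contract); contrapositively O(¬register_contract -> ¬obtain_consent). Since O(¬register_contract) holds, K gives O(¬obtain_consent).
Premises 6, 7, 9, 10 do not contribute to this derivation.
So O(¬obtain_consent) holds, i.e. F(obtain_consent). The claim follows.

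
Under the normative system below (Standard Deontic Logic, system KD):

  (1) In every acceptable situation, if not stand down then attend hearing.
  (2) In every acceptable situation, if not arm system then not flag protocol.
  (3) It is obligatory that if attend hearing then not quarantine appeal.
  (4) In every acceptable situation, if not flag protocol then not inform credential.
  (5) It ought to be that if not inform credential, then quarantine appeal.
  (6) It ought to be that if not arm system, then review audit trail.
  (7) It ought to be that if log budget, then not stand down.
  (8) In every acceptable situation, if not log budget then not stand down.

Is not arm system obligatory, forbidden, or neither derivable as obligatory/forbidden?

Forbidden

By case analysis on ¬log_budget: premise 8 gives O(¬log_budget → ¬stand_down) and premise 7 gives O(log_budget → ¬stand_down), so O(¬stand_down) either way.
With premise 1, O(¬stand_down → attend_hearing), the K-axiom yields O(attend_hearing).
With premise 3, O(attend_hearing → ¬quarantine_appeal), the K-axiom yields O(¬quarantine_appeal).
Premise 5, O(¬inform_credential → quarantine_appeal), contraposes to O(¬quarantine_appeal → inform_credential); with O(¬quarantine_appeal) we get O(inform_credential).
Premise 4 is O(¬flag_protocol → ¬inform_credential); contrapositively O(inform_credential → flag_protocol). Since O(inform_credential) holds, K gives O(flag_protocol).
The contrapositive of premise 2 (O(¬arm_system → ¬flag_protocol)) is O(flag_protocol → arm_system), and O(flag_protocol) is already established, so O(arm_system).
Premise 6 does not contribute to this derivation.
Thus O(arm_system), which is F(¬arm_system): ¬arm_system is forbidden.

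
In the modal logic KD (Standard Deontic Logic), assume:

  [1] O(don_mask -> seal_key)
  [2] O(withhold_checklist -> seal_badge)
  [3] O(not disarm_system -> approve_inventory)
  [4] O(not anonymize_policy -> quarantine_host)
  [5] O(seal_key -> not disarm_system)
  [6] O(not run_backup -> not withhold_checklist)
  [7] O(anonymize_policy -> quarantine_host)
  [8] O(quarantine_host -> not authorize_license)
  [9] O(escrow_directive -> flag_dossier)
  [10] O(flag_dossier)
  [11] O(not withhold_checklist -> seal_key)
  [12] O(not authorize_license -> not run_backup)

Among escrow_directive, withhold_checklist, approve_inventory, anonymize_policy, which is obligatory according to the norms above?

Premises 7 and 4 cover both cases: O(anonymize_policy -> quarantine_host) and O(not anonymize_policy -> quarantine_host). Since anonymize_policy ∨ not anonymize_policy is a tautology, O(quarantine_host) follows.
From O(quarantine_host) and premise 8, O(quarantine_host -> not authorize_license), we obtain O(not authorize_license).
Applying K to premise 12 (O(not authorize_license -> not run_backup)) and O(not authorize_license) yields O(not run_backup).
With premise 6, O(not run_backup -> not withhold_checklist), the K-axiom yields O(not withhold_checklist).
With premise 11, O(not withhold_checklist -> seal_key), the K-axiom yields O(seal_key).
Applying K to premise 5 (O(seal_key -> not disarm_system)) and O(seal_key) yields O(not disarm_system).
Applying K to premise 3 (O(not disarm_system -> approve_inventory)) and O(not disarm_system) yields O(approve_inventory).
So O(approve_inventory) holds — approve_inventory is obligatory. None of the other listed options is made obligatory by any chain of premises.

approve_inventory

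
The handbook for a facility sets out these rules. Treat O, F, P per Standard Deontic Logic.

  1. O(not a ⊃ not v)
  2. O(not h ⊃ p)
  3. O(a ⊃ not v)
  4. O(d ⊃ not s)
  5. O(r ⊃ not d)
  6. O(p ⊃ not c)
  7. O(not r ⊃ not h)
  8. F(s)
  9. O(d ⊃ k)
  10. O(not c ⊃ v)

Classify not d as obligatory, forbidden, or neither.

Premises 3 and 1 are O(a ⊃ not v) and O(not a ⊃ not v); every ideal world satisfies a or not a, so in either case not v holds — hence O(not v).
Premise 10, O(not c ⊃ v), contraposes to O(not v ⊃ c); with O(not v) we get O(c).
Premise 6, O(p ⊃ not c), contraposes to O(c ⊃ not p); with O(c) we get O(not p).
Premise 2, O(not h ⊃ p), contraposes to O(not p ⊃ h); with O(not p) we get O(h).
Premise 7, O(not r ⊃ not h), contraposes to O(h ⊃ r); with O(h) we get O(r).
Applying K to premise 5 (O(r ⊃ not d)) and O(r) yields O(not d).
Premises 4, 8, 9 do not contribute to this derivation.
Hence not d is obligatory.

Obligatory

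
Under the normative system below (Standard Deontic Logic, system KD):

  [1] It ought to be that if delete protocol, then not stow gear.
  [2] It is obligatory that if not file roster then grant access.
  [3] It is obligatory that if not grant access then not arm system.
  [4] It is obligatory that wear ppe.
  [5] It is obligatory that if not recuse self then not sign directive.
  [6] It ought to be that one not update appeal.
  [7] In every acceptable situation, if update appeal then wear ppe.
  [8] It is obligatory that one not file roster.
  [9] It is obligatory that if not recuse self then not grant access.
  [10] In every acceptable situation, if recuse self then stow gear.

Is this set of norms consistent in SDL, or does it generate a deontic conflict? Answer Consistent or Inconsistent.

Premise 7 is O(update_appeal → wear_ppe); even if O(wear_ppe) held, inferring O(update_appeal) would be affirming the consequent — invalid.
So O(update_appeal) is not derivable, and the apparent clash with O(¬update_appeal) does not arise.
A world satisfying every obligation exists (e.g. arm_system=false, delete_protocol=false, file_roster=false, grant_access=true, recuse_self=true, sign_directive=false, stow_gear=true, update_appeal=false, wear_ppe=true); no atom is both obligatory and forbidden, so the set is consistent.

Consistent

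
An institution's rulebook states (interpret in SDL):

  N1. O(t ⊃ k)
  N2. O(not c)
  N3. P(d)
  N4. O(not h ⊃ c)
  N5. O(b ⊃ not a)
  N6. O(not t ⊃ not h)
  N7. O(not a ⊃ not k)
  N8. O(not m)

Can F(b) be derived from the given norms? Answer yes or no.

Yes

Premise 2 gives O(not c).
The contrapositive of premise 4 (O(not h ⊃ c)) is O(not c ⊃ h), and O(not c) is already established, so O(h).
Premise 6 is O(not t ⊃ not h); contrapositively O(h ⊃ t). Since O(h) holds, K gives O(t).
Applying K to premise 1 (O(t ⊃ k)) and O(t) yields O(k).
Premise 7, O(not a ⊃ not k), contraposes to O(k ⊃ a); with O(k) we get O(a).
The contrapositive of premise 5 (O(b ⊃ not a)) is O(a ⊃ not b), and O(a) is already established, so O(not b).
Premises 3, 8 do not contribute to this derivation.
So O(not b) holds, i.e. F(b). The claim follows.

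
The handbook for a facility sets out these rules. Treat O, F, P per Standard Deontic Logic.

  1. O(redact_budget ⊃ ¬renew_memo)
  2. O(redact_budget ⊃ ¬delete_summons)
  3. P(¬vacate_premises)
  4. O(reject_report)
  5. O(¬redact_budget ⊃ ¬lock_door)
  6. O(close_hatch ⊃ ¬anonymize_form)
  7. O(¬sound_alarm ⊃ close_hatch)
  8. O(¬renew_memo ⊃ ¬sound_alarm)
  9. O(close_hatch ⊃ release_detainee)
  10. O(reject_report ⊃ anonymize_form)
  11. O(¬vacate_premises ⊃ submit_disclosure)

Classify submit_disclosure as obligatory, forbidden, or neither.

Premise 11 is O(¬vacate_premises ⊃ submit_disclosure), but O(¬vacate_premises) is not derivable from the premises (the permission P(¬vacate_premises) asserts only ¬O(vacate_premises), not O(¬vacate_premises)), so it does not yield O(submit_disclosure).
No premise or chain of K-axiom applications forces O(submit_disclosure), and none forces O(¬submit_disclosure). So submit_disclosure is neither obligatory nor forbidden under these norms.

Neither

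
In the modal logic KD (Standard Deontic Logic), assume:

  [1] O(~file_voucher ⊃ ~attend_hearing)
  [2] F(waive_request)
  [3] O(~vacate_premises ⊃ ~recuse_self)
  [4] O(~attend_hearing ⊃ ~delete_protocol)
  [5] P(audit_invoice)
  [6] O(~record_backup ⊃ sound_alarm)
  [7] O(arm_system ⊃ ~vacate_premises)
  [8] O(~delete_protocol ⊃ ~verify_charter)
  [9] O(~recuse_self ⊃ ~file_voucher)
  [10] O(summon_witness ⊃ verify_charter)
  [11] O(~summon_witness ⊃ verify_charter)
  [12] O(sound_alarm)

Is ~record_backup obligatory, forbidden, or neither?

Neither

Premise 6 is O(~record_backup ⊃ sound_alarm); even if O(sound_alarm) held, inferring O(~record_backup) would be affirming the consequent — invalid.
No premise or chain of K-axiom applications forces O(~record_backup), and none forces O(record_backup). So ~record_backup is neither obligatory nor forbidden under these norms.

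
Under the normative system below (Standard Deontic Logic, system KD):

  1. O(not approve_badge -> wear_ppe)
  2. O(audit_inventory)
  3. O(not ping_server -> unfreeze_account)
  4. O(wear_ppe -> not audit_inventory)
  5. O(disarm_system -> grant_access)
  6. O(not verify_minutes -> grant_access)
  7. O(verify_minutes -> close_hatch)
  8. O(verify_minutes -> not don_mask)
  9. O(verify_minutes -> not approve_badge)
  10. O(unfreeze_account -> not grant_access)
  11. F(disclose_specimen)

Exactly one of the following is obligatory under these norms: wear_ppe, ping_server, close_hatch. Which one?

Premise 2 gives O(audit_inventory).
The contrapositive of premise 4 (O(wear_ppe -> not audit_inventory)) is O(audit_inventory -> not wear_ppe), and O(audit_inventory) is already established, so O(not wear_ppe).
The contrapositive of premise 1 (O(not approve_badge -> wear_ppe)) is O(not wear_ppe -> approve_badge), and O(not wear_ppe) is already established, so O(approve_badge).
The contrapositive of premise 9 (O(verify_minutes -> not approve_badge)) is O(approve_badge -> not verify_minutes), and O(approve_badge) is already established, so O(not verify_minutes).
Applying K to premise 6 (O(not verify_minutes -> grant_access)) and O(not verify_minutes) yields O(grant_access).
Premise 10 is O(unfreeze_account -> not grant_access); contrapositively O(grant_access -> not unfreeze_account). Since O(grant_access) holds, K gives O(not unfreeze_account).
Premise 3 is O(not ping_server -> unfreeze_account); contrapositively O(not unfreeze_account -> ping_server). Since O(not unfreeze_account) holds, K gives O(ping_server).
So O(ping_server) holds — ping_server is obligatory. None of the other listed options is made obligatory by any chain of premises.

ping_server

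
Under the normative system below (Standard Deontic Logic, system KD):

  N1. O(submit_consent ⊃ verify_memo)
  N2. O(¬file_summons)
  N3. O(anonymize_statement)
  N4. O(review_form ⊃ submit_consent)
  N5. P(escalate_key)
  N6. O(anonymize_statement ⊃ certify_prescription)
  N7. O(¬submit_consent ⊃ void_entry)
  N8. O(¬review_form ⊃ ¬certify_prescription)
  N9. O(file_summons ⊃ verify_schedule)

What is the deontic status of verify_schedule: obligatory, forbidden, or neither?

Premise 9 is O(file_summons ⊃ verify_schedule), but O(file_summons) is not derivable from the premises, so it does not yield O(verify_schedule).
No premise or chain of K-axiom applications forces O(verify_schedule), and none forces O(¬verify_schedule). So verify_schedule is neither obligatory nor forbidden under these norms.

Neither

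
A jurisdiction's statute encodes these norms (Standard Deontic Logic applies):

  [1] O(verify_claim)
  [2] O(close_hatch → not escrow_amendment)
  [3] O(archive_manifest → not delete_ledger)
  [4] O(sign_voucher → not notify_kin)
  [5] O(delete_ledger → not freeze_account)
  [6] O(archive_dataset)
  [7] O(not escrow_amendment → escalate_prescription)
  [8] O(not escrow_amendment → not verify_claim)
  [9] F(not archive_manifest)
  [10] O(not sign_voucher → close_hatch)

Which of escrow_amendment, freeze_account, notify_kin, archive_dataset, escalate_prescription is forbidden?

Premise 1 states O(verify_claim) outright.
Premise 8, O(not escrow_amendment → not verify_claim), contraposes to O(verify_claim → escrow_amendment); with O(verify_claim) we get O(escrow_amendment).
Premise 2, O(close_hatch → not escrow_amendment), contraposes to O(escrow_amendment → not close_hatch); with O(escrow_amendment) we get O(not close_hatch).
Premise 10, O(not sign_voucher → close_hatch), contraposes to O(not close_hatch → sign_voucher); with O(not close_hatch) we get O(sign_voucher).
From O(sign_voucher) and premise 4, O(sign_voucher → not notify_kin), we obtain O(not notify_kin).
So O(not notify_kin) holds, i.e. notify_kin is forbidden. None of the other listed options is forbidden under the premises.

notify_kin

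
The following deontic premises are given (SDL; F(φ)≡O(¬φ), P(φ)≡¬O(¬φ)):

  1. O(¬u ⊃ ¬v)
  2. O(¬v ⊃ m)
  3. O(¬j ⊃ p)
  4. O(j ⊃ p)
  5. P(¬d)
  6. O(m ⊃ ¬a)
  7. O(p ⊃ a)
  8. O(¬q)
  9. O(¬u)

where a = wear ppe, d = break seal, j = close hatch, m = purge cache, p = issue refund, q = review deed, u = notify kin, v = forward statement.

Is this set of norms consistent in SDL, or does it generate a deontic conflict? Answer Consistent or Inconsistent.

By case analysis on ¬j: premise 3 gives O(¬j ⊃ p) and premise 4 gives O(j ⊃ p), so O(p) either way.
Premise 7 is O(p ⊃ a); since O(p), deontic closure gives O(a).
Premise 6, O(m ⊃ ¬a), contraposes to O(a ⊃ ¬m); with O(a) we get O(¬m).
Premise 2, O(¬v ⊃ m), contraposes to O(¬m ⊃ v); with O(¬m) we get O(v).
Premise 1 is O(¬u ⊃ ¬v); contrapositively O(v ⊃ u). Since O(v) holds, K gives O(u).
But premise 9 directly asserts O(¬u).
We now have both O(u) and O(¬u) — u is simultaneously obligatory and forbidden, violating the D-axiom.

Inconsistent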